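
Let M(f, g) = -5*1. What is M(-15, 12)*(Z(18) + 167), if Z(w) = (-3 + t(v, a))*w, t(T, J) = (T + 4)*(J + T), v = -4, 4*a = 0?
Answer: -565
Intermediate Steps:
a = 0 (a = (¼)*0 = 0)
t(T, J) = (4 + T)*(J + T)
Z(w) = -3*w (Z(w) = (-3 + ((-4)² + 4*0 + 4*(-4) + 0*(-4)))*w = (-3 + (16 + 0 - 16 + 0))*w = (-3 + 0)*w = -3*w)
M(f, g) = -5
M(-15, 12)*(Z(18) + 167) = -5*(-3*18 + 167) = -5*(-54 + 167) = -5*113 = -565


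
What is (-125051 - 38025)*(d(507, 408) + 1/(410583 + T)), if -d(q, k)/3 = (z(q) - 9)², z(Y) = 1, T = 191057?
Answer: 4709426101951/150410 ≈ 3.1311e+7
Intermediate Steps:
d(q, k) = -192 (d(q, k) = -3*(1 - 9)² = -3*(-8)² = -3*64 = -192)
(-125051 - 38025)*(d(507, 408) + 1/(410583 + T)) = (-125051 - 38025)*(-192 + 1/(410583 + 191057)) = -163076*(-192 + 1/601640) = -163076*(-115514879/601640) = 4709426101951/150410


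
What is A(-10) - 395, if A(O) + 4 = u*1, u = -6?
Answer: -405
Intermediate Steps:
A(O) = -10 (A(O) = -4 - 6*1 = -4 - 6 = -10)
A(-10) - 395 = -10 - 395 = -405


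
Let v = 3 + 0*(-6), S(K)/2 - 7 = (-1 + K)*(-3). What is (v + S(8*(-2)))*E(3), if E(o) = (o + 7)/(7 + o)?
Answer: 119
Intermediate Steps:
S(K) = 20 - 6*K (S(K) = 14 + 2*((-1 + K)*(-3)) = 14 + 2*(3 - 3*K) = 14 + (6 - 6*K) = 20 - 6*K)
v = 3 (v = 3 + 0 = 3)
E(o) = 1 (E(o) = (7 + o)/(7 + o) = 1)
(v + S(8*(-2)))*E(3) = (3 + (20 - 48*(-2)))*1 = (3 + (20 - 6*(-16)))*1 = (3 + (20 + 96))*1 = (3 + 116)*1 = 119*1 = 119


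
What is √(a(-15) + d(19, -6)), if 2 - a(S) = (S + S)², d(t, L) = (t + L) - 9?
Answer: I*√894 ≈ 29.9*I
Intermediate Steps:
d(t, L) = -9 + L + t (d(t, L) = (L + t) - 9 = -9 + L + t)
a(S) = 2 - 4*S² (a(S) = 2 - (S + S)² = 2 - (2*S)² = 2 - 4*S²)
√(a(-15) + d(19, -6)) = √((2 - 4*(-15)²) + (-9 - 6 + 19)) = √((2 - 4*225) + 4) = √((2 - 900) + 4) = √(-898 + 4) = √(-894) = I*√894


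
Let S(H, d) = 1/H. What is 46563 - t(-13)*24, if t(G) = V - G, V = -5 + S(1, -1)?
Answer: 46347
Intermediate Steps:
V = -4 (V = -5 + 1/1 = -5 + 1 = -4)
t(G) = -4 - G
46563 - t(-13)*24 = 46563 - (-4 - 1*(-13))*24 = 46563 - (-4 + 13)*24 = 46563 - 9*24 = 46563 - 1*216 = 46563 - 216 = 46347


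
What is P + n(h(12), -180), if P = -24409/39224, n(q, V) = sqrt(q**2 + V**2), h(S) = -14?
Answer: -24409/39224 + 2*sqrt(8149) ≈ 179.92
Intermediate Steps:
n(q, V) = sqrt(V**2 + q**2)
P = -24409/39224 (P = -24409*1/39224 = -24409/39224 ≈ -0.62230)
P + n(h(12), -180) = -24409/39224 + sqrt((-180)**2 + (-14)**2) = -24409/39224 + sqrt(32400 + 196) = -24409/39224 + sqrt(32596) = -24409/39224 + 2*sqrt(8149)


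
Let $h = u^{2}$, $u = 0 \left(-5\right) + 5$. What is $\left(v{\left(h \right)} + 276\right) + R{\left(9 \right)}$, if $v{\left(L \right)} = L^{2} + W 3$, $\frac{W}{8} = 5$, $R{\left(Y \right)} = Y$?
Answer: $1030$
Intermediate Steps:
$u = 5$ ($u = 0 + 5 = 5$)
$W = 40$ ($W = 8 \cdot 5 = 40$)
$h = 25$ ($h = 5^{2} = 25$)
$v{\left(L \right)} = 120 + L^{2}$ ($v{\left(L \right)} = L^{2} + 40 \cdot 3 = L^{2} + 120 = 120 + L^{2}$)
$\left(v{\left(h \right)} + 276\right) + R{\left(9 \right)} = \left(\left(120 + 25^{2}\right) + 276\right) + 9 = \left(\left(120 + 625\right) + 276\right) + 9 = \left(745 + 276\right) + 9 = 1021 + 9 = 1030$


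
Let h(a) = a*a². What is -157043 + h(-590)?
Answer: -205536043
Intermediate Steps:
h(a) = a³
-157043 + h(-590) = -157043 + (-590)³ = -157043 - 205379000 = -205536043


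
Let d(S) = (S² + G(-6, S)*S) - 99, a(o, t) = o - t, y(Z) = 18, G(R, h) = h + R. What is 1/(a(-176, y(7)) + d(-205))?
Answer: 1/84987 ≈ 1.1767e-5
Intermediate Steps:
G(R, h) = R + h
d(S) = -99 + S² + S*(-6 + S) (d(S) = (S² + (-6 + S)*S) - 99 = (S² + S*(-6 + S)) - 99 = -99 + S² + S*(-6 + S))
1/(a(-176, y(7)) + d(-205)) = 1/((-176 - 1*18) + (-99 + (-205)² - 205*(-6 - 205))) = 1/((-176 - 18) + (-99 + 42025 - 205*(-211))) = 1/(-194 + (-99 + 42025 + 43255)) = 1/(-194 + 85181) = 1/84987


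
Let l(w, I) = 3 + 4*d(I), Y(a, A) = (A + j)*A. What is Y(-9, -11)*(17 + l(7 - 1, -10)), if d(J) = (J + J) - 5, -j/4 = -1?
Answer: -6160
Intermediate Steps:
j = 4 (j = -4*(-1) = 4)
d(J) = -5 + 2*J (d(J) = 2*J - 5 = -5 + 2*J)
Y(a, A) = A*(4 + A) (Y(a, A) = (A + 4)*A = (4 + A)*A = A*(4 + A))
l(w, I) = -17 + 8*I (l(w, I) = 3 + 4*(-5 + 2*I) = 3 + (-20 + 8*I) = -17 + 8*I)
Y(-9, -11)*(17 + l(7 - 1, -10)) = (-11*(4 - 11))*(17 + (-17 + 8*(-10))) = (-11*(-7))*(17 + (-17 - 80)) = 77*(17 - 97) = 77*(-80) = -6160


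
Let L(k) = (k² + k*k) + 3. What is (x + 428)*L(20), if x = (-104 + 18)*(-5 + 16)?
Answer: -415954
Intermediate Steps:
x = -946 (x = -86*11 = -946)
L(k) = 3 + 2*k² (L(k) = (k² + k²) + 3 = 2*k² + 3 = 3 + 2*k²)
(x + 428)*L(20) = (-946 + 428)*(3 + 2*20²) = -518*(3 + 2*400) = -518*(3 + 800) = -518*803 = -415954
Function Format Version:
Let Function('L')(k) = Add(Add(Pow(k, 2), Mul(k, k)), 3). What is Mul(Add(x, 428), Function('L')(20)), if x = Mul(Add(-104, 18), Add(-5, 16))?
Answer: -415954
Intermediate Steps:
x = -946 (x = Mul(-86, 11) = -946)
Function('L')(k) = Add(3, Mul(2, Pow(k, 2))) (Function('L')(k) = Add(Add(Pow(k, 2), Pow(k, 2)), 3) = Add(Mul(2, Pow(k, 2)), 3) = Add(3, Mul(2, Pow(k, 2))))
Mul(Add(x, 428), Function('L')(20)) = Mul(Add(-946, 428), Add(3, Mul(2, Pow(20, 2)))) = Mul(-518, Add(3, Mul(2, 400))) = Mul(-518, Add(3, 800)) = Mul(-518, 803) = -415954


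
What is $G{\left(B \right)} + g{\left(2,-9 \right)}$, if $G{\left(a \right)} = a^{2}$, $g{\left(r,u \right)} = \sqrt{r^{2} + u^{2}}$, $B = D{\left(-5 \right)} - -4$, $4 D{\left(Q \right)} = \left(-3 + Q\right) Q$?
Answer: $196 + \sqrt{85} \approx 205.22$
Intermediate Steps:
$D{\left(Q \right)} = \frac{Q \left(-3 + Q\right)}{4}$ ($D{\left(Q \right)} = \frac{\left(-3 + Q\right) Q}{4} = \frac{Q \left(-3 + Q\right)}{4}$)
$B = 14$ ($B = \frac{1}{4} \left(-5\right) \left(-3 - 5\right) - -4 = \frac{1}{4} \left(-5\right) \left(-8\right) + 4 = 10 + 4 = 14$)
$G{\left(B \right)} + g{\left(2,-9 \right)} = 14^{2} + \sqrt{2^{2} + \left(-9\right)^{2}} = 196 + \sqrt{4 + 81} = 196 + \sqrt{85}$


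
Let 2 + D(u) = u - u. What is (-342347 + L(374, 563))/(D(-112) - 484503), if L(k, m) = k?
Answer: 341973/484505 ≈ 0.70582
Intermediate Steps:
D(u) = -2 (D(u) = -2 + (u - u) = -2 + 0 = -2)
(-342347 + L(374, 563))/(D(-112) - 484503) = (-342347 + 374)/(-2 - 484503) = -341973/(-484505) = -341973*(-1/484505) = 341973/484505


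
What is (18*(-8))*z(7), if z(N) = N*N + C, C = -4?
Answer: -6480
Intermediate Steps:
z(N) = -4 + N² (z(N) = N*N - 4 = N² - 4 = -4 + N²)
(18*(-8))*z(7) = (18*(-8))*(-4 + 7²) = -144*(-4 + 49) = -144*45 = -6480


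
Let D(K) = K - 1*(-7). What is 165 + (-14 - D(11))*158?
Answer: -4891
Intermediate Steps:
D(K) = 7 + K (D(K) = K + 7 = 7 + K)
165 + (-14 - D(11))*158 = 165 + (-14 - (7 + 11))*158 = 165 + (-14 - 1*18)*158 = 165 + (-14 - 18)*158 = 165 - 32*158 = 165 - 5056 = -4891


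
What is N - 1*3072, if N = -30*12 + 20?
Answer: -3412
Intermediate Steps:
N = -340 (N = -360 + 20 = -340)
N - 1*3072 = -340 - 1*3072 = -340 - 3072 = -3412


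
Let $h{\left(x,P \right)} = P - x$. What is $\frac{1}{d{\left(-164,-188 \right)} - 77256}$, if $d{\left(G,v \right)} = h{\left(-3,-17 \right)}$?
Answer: $- \frac{1}{77270} \approx -1.2942 \cdot 10^{-5}$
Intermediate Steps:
$d{\left(G,v \right)} = -14$ ($d{\left(G,v \right)} = -17 - -3 = -17 + 3 = -14$)
$\frac{1}{d{\left(-164,-188 \right)} - 77256} = \frac{1}{-14 - 77256} = \frac{1}{-77270} = - \frac{1}{77270}$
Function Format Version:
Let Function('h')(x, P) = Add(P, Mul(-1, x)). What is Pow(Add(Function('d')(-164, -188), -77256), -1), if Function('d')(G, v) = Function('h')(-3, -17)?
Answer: Rational(-1, 77270) ≈ -1.2942e-5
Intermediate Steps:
Function('d')(G, v) = -14 (Function('d')(G, v) = Add(-17, Mul(-1, -3)) = Add(-17, 3) = -14)
Pow(Add(Function('d')(-164, -188), -77256), -1) = Pow(Add(-14, -77256), -1) = Pow(-77270, -1) = Rational(-1, 77270)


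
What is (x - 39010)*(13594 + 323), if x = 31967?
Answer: -98017431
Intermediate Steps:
(x - 39010)*(13594 + 323) = (31967 - 39010)*(13594 + 323) = -7043*13917 = -98017431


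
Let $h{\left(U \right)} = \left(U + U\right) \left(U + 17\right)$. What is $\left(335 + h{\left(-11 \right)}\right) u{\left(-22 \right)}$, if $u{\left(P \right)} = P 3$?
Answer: $-13398$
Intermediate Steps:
$u{\left(P \right)} = 3 P$
$h{\left(U \right)} = 2 U \left(17 + U\right)$
$\left(335 + h{\left(-11 \right)}\right) u{\left(-22 \right)} = \left(335 + 2 \left(-11\right) \left(17 - 11\right)\right) 3 \left(-22\right) = \left(335 + 2 \left(-11\right) 6\right) \left(-66\right) = \left(335 - 132\right) \left(-66\right) = 203 \left(-66\right) = -13398$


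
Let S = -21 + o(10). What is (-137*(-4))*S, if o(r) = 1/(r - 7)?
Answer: -33976/3 ≈ -11325.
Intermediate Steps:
o(r) = 1/(-7 + r)
S = -62/3 (S = -21 + 1/(-7 + 10) = -21 + 1/3 = -21 + ⅓ = -62/3 ≈ -20.667)
(-137*(-4))*S = -137*(-4)*(-62/3) = 548*(-62/3) = -33976/3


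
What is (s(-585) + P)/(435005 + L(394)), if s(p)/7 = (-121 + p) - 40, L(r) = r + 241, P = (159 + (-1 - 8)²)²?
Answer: 26189/217820 ≈ 0.12023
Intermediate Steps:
P = 57600 (P = (159 + (-9)²)² = (159 + 81)² = 240² = 57600)
L(r) = 241 + r
s(p) = -1127 + 7*p (s(p) = 7*((-121 + p) - 40) = 7*(-161 + p) = -1127 + 7*p)
(s(-585) + P)/(435005 + L(394)) = ((-1127 + 7*(-585)) + 57600)/(435005 + (241 + 394)) = ((-1127 - 4095) + 57600)/(435005 + 635) = (-5222 + 57600)/435640 = 52378*(1/435640) = 26189/217820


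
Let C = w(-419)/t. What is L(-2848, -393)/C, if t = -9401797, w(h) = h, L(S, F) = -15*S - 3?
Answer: 401616562449/419 ≈ 9.5851e+8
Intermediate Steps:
L(S, F) = -3 - 15*S
C = 419/9401797 (C = -419/(-9401797) = -419*(-1/9401797) = 419/9401797 ≈ 4.4566e-5)
L(-2848, -393)/C = (-3 - 15*(-2848))/(419/9401797) = (-3 + 42720)*(9401797/419) = 42717*(9401797/419) = 401616562449/419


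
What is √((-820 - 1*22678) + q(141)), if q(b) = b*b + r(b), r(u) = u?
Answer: 2*I*√869 ≈ 58.958*I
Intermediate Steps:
q(b) = b + b² (q(b) = b*b + b = b² + b = b + b²)
√((-820 - 1*22678) + q(141)) = √((-820 - 1*22678) + 141*(1 + 141)) = √((-820 - 22678) + 141*142) = √(-23498 + 20022) = √(-3476) = 2*I*√869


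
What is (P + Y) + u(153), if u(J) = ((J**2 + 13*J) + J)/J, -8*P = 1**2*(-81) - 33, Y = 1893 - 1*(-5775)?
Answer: 31397/4 ≈ 7849.3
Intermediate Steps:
Y = 7668 (Y = 1893 + 5775 = 7668)
P = 57/4 (P = -(1**2*(-81) - 33)/8 = -(1*(-81) - 33)/8 = -(-81 - 33)/8 = -1/8*(-114) = 57/4 ≈ 14.250)
u(J) = (J**2 + 14*J)/J
(P + Y) + u(153) = (57/4 + 7668) + (14 + 153) = 30729/4 + 167 = 31397/4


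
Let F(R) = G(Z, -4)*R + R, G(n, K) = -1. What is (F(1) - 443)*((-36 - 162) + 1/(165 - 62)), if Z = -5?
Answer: 9034099/103 ≈ 87710.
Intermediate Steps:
F(R) = 0 (F(R) = -R + R = 0)
(F(1) - 443)*((-36 - 162) + 1/(165 - 62)) = (0 - 443)*((-36 - 162) + 1/(165 - 62)) = -443*(-198 + 1/103) = -443*(-20393/103) = 9034099/103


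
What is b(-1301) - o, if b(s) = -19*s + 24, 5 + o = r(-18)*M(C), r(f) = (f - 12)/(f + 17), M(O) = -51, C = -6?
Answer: 26278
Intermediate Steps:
r(f) = (-12 + f)/(17 + f)
o = -1535 (o = -5 + ((-12 - 18)/(17 - 18))*(-51) = -5 + (-30/(-1))*(-51) = -5 - 1*(-30)*(-51) = -5 + 30*(-51) = -5 - 1530 = -1535)
b(s) = 24 - 19*s
b(-1301) - o = (24 - 19*(-1301)) - 1*(-1535) = (24 + 24719) + 1535 = 24743 + 1535 = 26278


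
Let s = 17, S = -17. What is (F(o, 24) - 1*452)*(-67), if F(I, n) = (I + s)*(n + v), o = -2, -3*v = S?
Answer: 469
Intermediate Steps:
v = 17/3 (v = -⅓*(-17) = 17/3 ≈ 5.6667)
F(I, n) = (17 + I)*(17/3 + n) (F(I, n) = (I + 17)*(n + 17/3) = (17 + I)*(17/3 + n))
(F(o, 24) - 1*452)*(-67) = ((289/3 + 17*24 + (17/3)*(-2) - 2*24) - 1*452)*(-67) = ((289/3 + 408 - 34/3 - 48) - 452)*(-67) = (445 - 452)*(-67) = -7*(-67) = 469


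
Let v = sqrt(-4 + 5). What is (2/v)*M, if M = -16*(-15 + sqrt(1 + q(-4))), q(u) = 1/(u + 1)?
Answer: 480 - 32*sqrt(6)/3 ≈ 453.87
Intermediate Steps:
q(u) = 1/(1 + u)
v = 1 (v = sqrt(1) = 1)
M = 240 - 16*sqrt(6)/3 (M = -16*(-15 + sqrt(1 + 1/(1 - 4))) = -16*(-15 + sqrt(1 + 1/(-3))) = -16*(-15 + sqrt(1 - 1/3)) = -16*(-15 + sqrt(2/3)) = -16*(-15 + sqrt(6)/3) = 240 - 16*sqrt(6)/3 ≈ 226.94)
(2/v)*M = (2/1)*(240 - 16*sqrt(6)/3) = (2*1)*(240 - 16*sqrt(6)/3) = 2*(240 - 16*sqrt(6)/3) = 480 - 32*sqrt(6)/3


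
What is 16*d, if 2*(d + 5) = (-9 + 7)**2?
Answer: -48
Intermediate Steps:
d = -3 (d = -5 + (-9 + 7)**2/2 = -5 + (1/2)*(-2)**2 = -5 + (1/2)*4 = -5 + 2 = -3)
16*d = 16*(-3) = -48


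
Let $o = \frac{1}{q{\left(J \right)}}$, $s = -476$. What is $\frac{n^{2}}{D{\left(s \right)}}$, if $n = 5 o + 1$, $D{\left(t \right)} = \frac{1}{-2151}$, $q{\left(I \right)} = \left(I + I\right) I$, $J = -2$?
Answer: $- \frac{363519}{64} \approx -5680.0$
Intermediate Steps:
$q{\left(I \right)} = 2 I^{2}$ ($q{\left(I \right)} = 2 I I = 2 I^{2}$)
$o = \frac{1}{8}$ ($o = \frac{1}{2 \left(-2\right)^{2}} = \frac{1}{2 \cdot 4} = \frac{1}{8} \approx 0.125$)
$D{\left(t \right)} = - \frac{1}{2151}$
$n = \frac{13}{8}$ ($n = 5 \cdot \frac{1}{8} + 1 = \frac{5}{8} + 1 = \frac{13}{8} \approx 1.625$)
$\frac{n^{2}}{D{\left(s \right)}} = \frac{\left(\frac{13}{8}\right)^{2}}{- \frac{1}{2151}} = \frac{169}{64} \left(-2151\right) = - \frac{363519}{64}$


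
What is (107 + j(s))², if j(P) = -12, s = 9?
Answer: 9025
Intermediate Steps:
(107 + j(s))² = (107 - 12)² = 95² = 9025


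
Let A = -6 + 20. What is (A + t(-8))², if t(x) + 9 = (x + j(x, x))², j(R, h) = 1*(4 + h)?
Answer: 22201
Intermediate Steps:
j(R, h) = 4 + h
A = 14
t(x) = -9 + (4 + 2*x)² (t(x) = -9 + (x + (4 + x))² = -9 + (4 + 2*x)²)
(A + t(-8))² = (14 + (-9 + 4*(2 - 8)²))² = (14 + (-9 + 4*(-6)²))² = (14 + (-9 + 4*36))² = (14 + (-9 + 144))² = (14 + 135)² = 149² = 22201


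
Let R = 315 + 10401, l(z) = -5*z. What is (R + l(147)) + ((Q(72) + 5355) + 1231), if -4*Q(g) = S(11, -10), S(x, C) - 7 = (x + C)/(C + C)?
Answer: 1325221/80 ≈ 16565.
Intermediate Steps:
S(x, C) = 7 + (C + x)/(2*C) (S(x, C) = 7 + (x + C)/(C + C) = 7 + (C + x)/((2*C)) = 7 + (C + x)*(1/(2*C)) = 7 + (C + x)/(2*C))
Q(g) = -139/80 (Q(g) = -(11 + 15*(-10))/(8*(-10)) = -(-1)*(11 - 150)/(8*10) = -(-1)*(-139)/(8*10) = -¼*139/20 = -139/80)
R = 10716
(R + l(147)) + ((Q(72) + 5355) + 1231) = (10716 - 5*147) + ((-139/80 + 5355) + 1231) = (10716 - 735) + (428261/80 + 1231) = 9981 + 526741/80 = 1325221/80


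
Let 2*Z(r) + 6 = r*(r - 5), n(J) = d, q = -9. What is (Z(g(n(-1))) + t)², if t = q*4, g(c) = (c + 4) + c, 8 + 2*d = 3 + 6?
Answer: 1521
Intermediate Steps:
d = ½ (d = -4 + (3 + 6)/2 = -4 + (½)*9 = -4 + 9/2 = ½ ≈ 0.50000)
n(J) = ½
g(c) = 4 + 2*c (g(c) = (4 + c) + c = 4 + 2*c)
Z(r) = -3 + r*(-5 + r)/2 (Z(r) = -3 + (r*(r - 5))/2 = -3 + (r*(-5 + r))/2 = -3 + r*(-5 + r)/2)
t = -36 (t = -9*4 = -36)
(Z(g(n(-1))) + t)² = ((-3 + (4 + 2*(½))²/2 - 5*(4 + 2*(½))/2) - 36)² = ((-3 + (4 + 1)²/2 - 5*(4 + 1)/2) - 36)² = ((-3 + (½)*5² - 5/2*5) - 36)² = ((-3 + (½)*25 - 25/2) - 36)² = ((-3 + 25/2 - 25/2) - 36)² = (-3 - 36)² = (-39)² = 1521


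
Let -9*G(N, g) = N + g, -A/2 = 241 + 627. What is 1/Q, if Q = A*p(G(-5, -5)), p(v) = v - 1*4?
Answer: 9/45136 ≈ 0.00019940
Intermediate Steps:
A = -1736 (A = -2*(241 + 627) = -2*868 = -1736)
G(N, g) = -N/9 - g/9 (G(N, g) = -(N + g)/9 = -N/9 - g/9)
p(v) = -4 + v (p(v) = v - 4 = -4 + v)
Q = 45136/9 (Q = -1736*(-4 + (-1/9*(-5) - 1/9*(-5))) = -1736*(-4 + (5/9 + 5/9)) = -1736*(-4 + 10/9) = -1736*(-26/9) = 45136/9 ≈ 5015.1)
1/Q = 1/(45136/9) = 9/45136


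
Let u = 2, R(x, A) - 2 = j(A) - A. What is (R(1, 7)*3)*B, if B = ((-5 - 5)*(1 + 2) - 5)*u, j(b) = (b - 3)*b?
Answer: -4830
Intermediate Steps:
j(b) = b*(-3 + b) (j(b) = (-3 + b)*b = b*(-3 + b))
R(x, A) = 2 - A + A*(-3 + A) (R(x, A) = 2 + (A*(-3 + A) - A) = 2 + (-A + A*(-3 + A)) = 2 - A + A*(-3 + A))
B = -70 (B = ((-5 - 5)*(1 + 2) - 5)*2 = (-10*3 - 5)*2 = (-30 - 5)*2 = -35*2 = -70)
(R(1, 7)*3)*B = ((2 - 1*7 + 7*(-3 + 7))*3)*(-70) = ((2 - 7 + 7*4)*3)*(-70) = ((2 - 7 + 28)*3)*(-70) = (23*3)*(-70) = 69*(-70) = -4830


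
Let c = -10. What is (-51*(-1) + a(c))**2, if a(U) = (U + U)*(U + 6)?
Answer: 17161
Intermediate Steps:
a(U) = 2*U*(6 + U) (a(U) = (2*U)*(6 + U) = 2*U*(6 + U))
(-51*(-1) + a(c))**2 = (-51*(-1) + 2*(-10)*(6 - 10))**2 = (51 + 2*(-10)*(-4))**2 = (51 + 80)**2 = 131**2 = 17161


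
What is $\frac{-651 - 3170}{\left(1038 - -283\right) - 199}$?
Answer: $- \frac{3821}{1122} \approx -3.4055$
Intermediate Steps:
$\frac{-651 - 3170}{\left(1038 - -283\right) - 199} = - \frac{3821}{\left(1038 + 283\right) - 199} = - \frac{3821}{1321 - 199} = - \frac{3821}{1122}$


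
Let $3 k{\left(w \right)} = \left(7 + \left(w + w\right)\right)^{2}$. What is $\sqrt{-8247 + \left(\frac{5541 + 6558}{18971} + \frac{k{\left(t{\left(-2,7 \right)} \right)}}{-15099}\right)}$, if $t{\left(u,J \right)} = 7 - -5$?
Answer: $\frac{i \sqrt{676613009244128881631}}{286443129} \approx 90.81 i$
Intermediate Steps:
$t{\left(u,J \right)} = 12$ ($t{\left(u,J \right)} = 7 + 5 = 12$)
$k{\left(w \right)} = \frac{\left(7 + 2 w\right)^{2}}{3}$ ($k{\left(w \right)} = \frac{\left(7 + \left(w + w\right)\right)^{2}}{3} = \frac{\left(7 + 2 w\right)^{2}}{3}$)
$\sqrt{-8247 + \left(\frac{5541 + 6558}{18971} + \frac{k{\left(t{\left(-2,7 \right)} \right)}}{-15099}\right)} = \sqrt{-8247 + \left(\frac{5541 + 6558}{18971} + \frac{\frac{1}{3} \left(7 + 2 \cdot 12\right)^{2}}{-15099}\right)} = \sqrt{-8247 + \left(12099 \cdot \frac{1}{18971} + \frac{\left(7 + 24\right)^{2}}{3} \left(- \frac{1}{15099}\right)\right)} = \sqrt{-8247 + \left(\frac{12099}{18971} + \frac{31^{2}}{3} \left(- \frac{1}{15099}\right)\right)} = \sqrt{-8247 + \left(\frac{12099}{18971} + \frac{1}{3} \cdot 961 \left(- \frac{1}{15099}\right)\right)} = \sqrt{-8247 + \left(\frac{12099}{18971} + \frac{961}{3} \left(- \frac{1}{15099}\right)\right)} = \sqrt{-8247 + \left(\frac{12099}{18971} - \frac{961}{45297}\right)} = \sqrt{-8247 + \frac{529817272}{859329387}} = \sqrt{- \frac{7086359637317}{859329387}} = \frac{i \sqrt{676613009244128881631}}{286443129}$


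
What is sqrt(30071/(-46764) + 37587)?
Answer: sqrt(2283237227703)/7794 ≈ 193.87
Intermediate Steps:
sqrt(30071/(-46764) + 37587) = sqrt(30071*(-1/46764) + 37587) = sqrt(-30071/46764 + 37587) = sqrt(1757688397/46764) = sqrt(2283237227703)/7794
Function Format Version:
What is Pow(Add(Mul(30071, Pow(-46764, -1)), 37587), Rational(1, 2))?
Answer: Mul(Rational(1, 7794), Pow(2283237227703, Rational(1, 2))) ≈ 193.87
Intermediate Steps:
Pow(Add(Mul(30071, Pow(-46764, -1)), 37587), Rational(1, 2)) = Pow(Add(Mul(30071, Rational(-1, 46764)), 37587), Rational(1, 2)) = Pow(Add(Rational(-30071, 46764), 37587), Rational(1, 2)) = Pow(Rational(1757688397, 46764), Rational(1, 2)) = Mul(Rational(1, 7794), Pow(2283237227703, Rational(1, 2)))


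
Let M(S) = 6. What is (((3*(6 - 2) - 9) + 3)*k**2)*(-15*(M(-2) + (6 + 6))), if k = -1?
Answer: -1620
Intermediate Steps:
(((3*(6 - 2) - 9) + 3)*k**2)*(-15*(M(-2) + (6 + 6))) = (((3*(6 - 2) - 9) + 3)*(-1)**2)*(-15*(6 + (6 + 6))) = (((3*4 - 9) + 3)*1)*(-15*(6 + 12)) = (((12 - 9) + 3)*1)*(-15*18) = ((3 + 3)*1)*(-5*54) = (6*1)*(-270) = 6*(-270) = -1620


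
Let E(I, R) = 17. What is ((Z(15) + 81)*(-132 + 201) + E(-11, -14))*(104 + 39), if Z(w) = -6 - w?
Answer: 594451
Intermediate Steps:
((Z(15) + 81)*(-132 + 201) + E(-11, -14))*(104 + 39) = (((-6 - 1*15) + 81)*(-132 + 201) + 17)*(104 + 39) = (((-6 - 15) + 81)*69 + 17)*143 = ((-21 + 81)*69 + 17)*143 = (60*69 + 17)*143 = (4140 + 17)*143 = 4157*143 = 594451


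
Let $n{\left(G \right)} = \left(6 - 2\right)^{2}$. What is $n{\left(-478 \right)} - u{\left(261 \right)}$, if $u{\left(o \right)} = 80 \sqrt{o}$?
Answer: $16 - 240 \sqrt{29} \approx -1276.4$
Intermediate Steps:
$n{\left(G \right)} = 16$ ($n{\left(G \right)} = 4^{2} = 16$)
$n{\left(-478 \right)} - u{\left(261 \right)} = 16 - 80 \sqrt{261} = 16 - 80 \cdot 3 \sqrt{29} = 16 - 240 \sqrt{29}$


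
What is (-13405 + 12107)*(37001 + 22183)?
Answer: -76820832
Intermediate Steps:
(-13405 + 12107)*(37001 + 22183) = -1298*59184 = -76820832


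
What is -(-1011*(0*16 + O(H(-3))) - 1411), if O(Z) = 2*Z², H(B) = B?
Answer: 19609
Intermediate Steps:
-(-1011*(0*16 + O(H(-3))) - 1411) = -(-1011*(0*16 + 2*(-3)²) - 1411) = -(-1011*(0 + 2*9) - 1411) = -(-1011*(0 + 18) - 1411) = -(-1011*18 - 1411) = -(-18198 - 1411) = -1*(-19609) = 19609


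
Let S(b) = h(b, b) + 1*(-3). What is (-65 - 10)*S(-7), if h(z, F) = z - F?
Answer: 225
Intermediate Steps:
S(b) = -3 (S(b) = (b - b) + 1*(-3) = 0 - 3 = -3)
(-65 - 10)*S(-7) = (-65 - 10)*(-3) = -75*(-3) = 225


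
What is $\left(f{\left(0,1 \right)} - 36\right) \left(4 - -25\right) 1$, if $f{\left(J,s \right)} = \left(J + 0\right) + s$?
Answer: $-1015$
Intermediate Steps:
$f{\left(J,s \right)} = J + s$
$\left(f{\left(0,1 \right)} - 36\right) \left(4 - -25\right) 1 = \left(\left(0 + 1\right) - 36\right) \left(4 - -25\right) 1 = \left(1 - 36\right) \left(4 + 25\right) 1 = - 35 \cdot 29 \cdot 1 = \left(-35\right) 29 = -1015$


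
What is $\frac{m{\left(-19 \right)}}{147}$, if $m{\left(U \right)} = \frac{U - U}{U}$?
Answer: $0$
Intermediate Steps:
$m{\left(U \right)} = 0$ ($m{\left(U \right)} = \frac{0}{U} = 0$)
$\frac{m{\left(-19 \right)}}{147} = \frac{0}{147} = 0 \cdot \frac{1}{147} = 0$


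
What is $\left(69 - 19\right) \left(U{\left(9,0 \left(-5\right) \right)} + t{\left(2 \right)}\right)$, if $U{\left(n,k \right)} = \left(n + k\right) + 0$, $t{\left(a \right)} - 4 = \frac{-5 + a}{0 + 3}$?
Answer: $600$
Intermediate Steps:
$t{\left(a \right)} = \frac{7}{3} + \frac{a}{3}$ ($t{\left(a \right)} = 4 + \frac{-5 + a}{0 + 3} = 4 + \frac{-5 + a}{3} = 4 + \left(-5 + a\right) \frac{1}{3} = 4 + \left(- \frac{5}{3} + \frac{a}{3}\right) = \frac{7}{3} + \frac{a}{3}$)
$U{\left(n,k \right)} = k + n$ ($U{\left(n,k \right)} = \left(k + n\right) + 0 = k + n$)
$\left(69 - 19\right) \left(U{\left(9,0 \left(-5\right) \right)} + t{\left(2 \right)}\right) = \left(69 - 19\right) \left(\left(0 \left(-5\right) + 9\right) + \left(\frac{7}{3} + \frac{1}{3} \cdot 2\right)\right) = 50 \left(\left(0 + 9\right) + \left(\frac{7}{3} + \frac{2}{3}\right)\right) = 50 \left(9 + 3\right) = 50 \cdot 12 = 600$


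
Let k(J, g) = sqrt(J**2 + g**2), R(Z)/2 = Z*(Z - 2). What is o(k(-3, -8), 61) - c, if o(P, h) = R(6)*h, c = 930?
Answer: 1998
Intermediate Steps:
R(Z) = 2*Z*(-2 + Z) (R(Z) = 2*(Z*(Z - 2)) = 2*(Z*(-2 + Z)) = 2*Z*(-2 + Z))
o(P, h) = 48*h (o(P, h) = (2*6*(-2 + 6))*h = (2*6*4)*h = 48*h)
o(k(-3, -8), 61) - c = 48*61 - 1*930 = 2928 - 930 = 1998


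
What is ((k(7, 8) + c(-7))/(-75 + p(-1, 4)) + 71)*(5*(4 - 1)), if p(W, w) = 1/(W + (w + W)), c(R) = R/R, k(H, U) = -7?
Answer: 158865/149 ≈ 1066.2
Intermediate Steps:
c(R) = 1
p(W, w) = 1/(w + 2*W) (p(W, w) = 1/(W + (W + w)) = 1/(w + 2*W))
((k(7, 8) + c(-7))/(-75 + p(-1, 4)) + 71)*(5*(4 - 1)) = ((-7 + 1)/(-75 + 1/(4 + 2*(-1))) + 71)*(5*(4 - 1)) = (-6/(-75 + 1/(4 - 2)) + 71)*(5*3) = (-6/(-75 + 1/2) + 71)*15 = (-6/(-75 + ½) + 71)*15 = (-6/(-149/2) + 71)*15 = (-6*(-2/149) + 71)*15 = (12/149 + 71)*15 = (10591/149)*15 = 158865/149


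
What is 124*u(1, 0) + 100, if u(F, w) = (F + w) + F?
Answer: 348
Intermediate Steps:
u(F, w) = w + 2*F
124*u(1, 0) + 100 = 124*(0 + 2*1) + 100 = 124*(0 + 2) + 100 = 124*2 + 100 = 248 + 100 = 348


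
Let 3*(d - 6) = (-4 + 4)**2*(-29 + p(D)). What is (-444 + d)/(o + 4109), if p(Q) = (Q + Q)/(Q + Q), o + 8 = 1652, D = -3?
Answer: -438/5753 ≈ -0.076134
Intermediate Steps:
o = 1644 (o = -8 + 1652 = 1644)
p(Q) = 1 (p(Q) = (2*Q)/((2*Q)) = (2*Q)*(1/(2*Q)) = 1)
d = 6 (d = 6 + ((-4 + 4)**2*(-29 + 1))/3 = 6 + (0**2*(-28))/3 = 6 + (0*(-28))/3 = 6 + (1/3)*0 = 6 + 0 = 6)
(-444 + d)/(o + 4109) = (-444 + 6)/(1644 + 4109) = -438/5753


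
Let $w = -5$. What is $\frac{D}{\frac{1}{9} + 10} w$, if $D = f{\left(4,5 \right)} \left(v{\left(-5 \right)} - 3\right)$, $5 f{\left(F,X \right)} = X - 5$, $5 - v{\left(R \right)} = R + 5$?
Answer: $0$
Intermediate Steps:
$v{\left(R \right)} = - R$ ($v{\left(R \right)} = 5 - \left(R + 5\right) = 5 - \left(5 + R\right) = - R$)
$f{\left(F,X \right)} = -1 + \frac{X}{5}$ ($f{\left(F,X \right)} = \frac{X - 5}{5} = \frac{-5 + X}{5} = -1 + \frac{X}{5}$)
$D = 0$ ($D = \left(-1 + \frac{1}{5} \cdot 5\right) \left(\left(-1\right) \left(-5\right) - 3\right) = \left(-1 + 1\right) \left(5 - 3\right) = 0 \cdot 2 = 0$)
$\frac{D}{\frac{1}{9} + 10} w = \frac{1}{\frac{1}{9} + 10} \cdot 0 \left(-5\right) = \frac{1}{\frac{91}{9}} \cdot 0 \left(-5\right) = \frac{9}{91} \cdot 0 \left(-5\right) = 0 \left(-5\right) = 0$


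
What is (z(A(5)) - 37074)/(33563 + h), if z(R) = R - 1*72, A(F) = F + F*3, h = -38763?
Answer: 18563/2600 ≈ 7.1396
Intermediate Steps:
A(F) = 4*F (A(F) = F + 3*F = 4*F)
z(R) = -72 + R (z(R) = R - 72 = -72 + R)
(z(A(5)) - 37074)/(33563 + h) = ((-72 + 4*5) - 37074)/(33563 - 38763) = ((-72 + 20) - 37074)/(-5200) = (-52 - 37074)*(-1/5200) = -37126*(-1/5200) = 18563/2600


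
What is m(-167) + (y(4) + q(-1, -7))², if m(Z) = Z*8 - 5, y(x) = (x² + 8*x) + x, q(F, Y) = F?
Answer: 1260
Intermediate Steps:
y(x) = x² + 9*x
m(Z) = -5 + 8*Z (m(Z) = 8*Z - 5 = -5 + 8*Z)
m(-167) + (y(4) + q(-1, -7))² = (-5 + 8*(-167)) + (4*(9 + 4) - 1)² = (-5 - 1336) + (4*13 - 1)² = -1341 + (52 - 1)² = -1341 + 51² = -1341 + 2601 = 1260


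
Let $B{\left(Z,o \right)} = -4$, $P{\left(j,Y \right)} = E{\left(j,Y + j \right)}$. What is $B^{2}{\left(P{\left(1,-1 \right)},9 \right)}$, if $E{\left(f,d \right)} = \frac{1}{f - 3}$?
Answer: $16$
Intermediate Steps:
$E{\left(f,d \right)} = \frac{1}{-3 + f}$
$P{\left(j,Y \right)} = \frac{1}{-3 + j}$
$B^{2}{\left(P{\left(1,-1 \right)},9 \right)} = \left(-4\right)^{2} = 16$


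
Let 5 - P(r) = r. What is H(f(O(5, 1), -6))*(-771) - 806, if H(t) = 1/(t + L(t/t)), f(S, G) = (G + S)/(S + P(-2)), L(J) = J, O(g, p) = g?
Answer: -18118/11 ≈ -1647.1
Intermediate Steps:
P(r) = 5 - r
f(S, G) = (G + S)/(7 + S) (f(S, G) = (G + S)/(S + (5 - 1*(-2))) = (G + S)/(S + (5 + 2)) = (G + S)/(S + 7) = (G + S)/(7 + S))
H(t) = 1/(1 + t) (H(t) = 1/(t + t/t) = 1/(t + 1) = 1/(1 + t))
H(f(O(5, 1), -6))*(-771) - 806 = -771/(1 + (-6 + 5)/(7 + 5)) - 806 = -771/(1 - 1/12) - 806 = -771/(11/12) - 806 = (12/11)*(-771) - 806 = -9252/11 - 806 = -18118/11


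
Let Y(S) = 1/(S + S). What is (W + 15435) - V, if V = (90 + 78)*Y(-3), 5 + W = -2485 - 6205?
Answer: 6768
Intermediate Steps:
Y(S) = 1/(2*S)
W = -8695 (W = -5 + (-2485 - 6205) = -5 - 8690 = -8695)
V = -28 (V = (90 + 78)*((½)/(-3)) = 168*((½)*(-⅓)) = 168*(-⅙) = -28)
(W + 15435) - V = (-8695 + 15435) - 1*(-28) = 6740 + 28 = 6768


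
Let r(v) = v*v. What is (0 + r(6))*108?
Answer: 3888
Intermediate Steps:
r(v) = v²
(0 + r(6))*108 = (0 + 6²)*108 = (0 + 36)*108 = 36*108 = 3888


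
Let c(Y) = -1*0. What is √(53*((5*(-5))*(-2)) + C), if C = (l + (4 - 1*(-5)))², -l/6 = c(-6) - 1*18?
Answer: √16339 ≈ 127.82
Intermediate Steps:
c(Y) = 0
l = 108 (l = -6*(0 - 1*18) = -6*(0 - 18) = -6*(-18) = 108)
C = 13689 (C = (108 + (4 - 1*(-5)))² = (108 + (4 + 5))² = (108 + 9)² = 117² = 13689)
√(53*((5*(-5))*(-2)) + C) = √(53*((5*(-5))*(-2)) + 13689) = √(53*(-25*(-2)) + 13689) = √(53*50 + 13689) = √(2650 + 13689) = √16339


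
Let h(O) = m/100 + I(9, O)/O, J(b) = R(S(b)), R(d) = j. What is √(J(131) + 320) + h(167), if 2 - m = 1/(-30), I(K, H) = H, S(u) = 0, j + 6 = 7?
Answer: 3061/3000 + √321 ≈ 18.937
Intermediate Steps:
j = 1 (j = -6 + 7 = 1)
R(d) = 1
J(b) = 1
m = 61/30 (m = 2 - 1/(-30) = 2 - 1*(-1/30) = 2 + 1/30 = 61/30 ≈ 2.0333)
h(O) = 3061/3000 (h(O) = (61/30)/100 + O/O = (61/30)*(1/100) + 1 = 61/3000 + 1 = 3061/3000)
√(J(131) + 320) + h(167) = √(1 + 320) + 3061/3000 = √321 + 3061/3000 = 3061/3000 + √321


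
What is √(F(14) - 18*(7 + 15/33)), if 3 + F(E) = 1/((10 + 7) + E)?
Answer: 4*I*√996743/341 ≈ 11.711*I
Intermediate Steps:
F(E) = -3 + 1/(17 + E) (F(E) = -3 + 1/((10 + 7) + E) = -3 + 1/(17 + E))
√(F(14) - 18*(7 + 15/33)) = √((-50 - 3*14)/(17 + 14) - 18*(7 + 15/33)) = √((-50 - 42)/31 - 18*(7 + 15*(1/33))) = √((1/31)*(-92) - 18*(7 + 5/11)) = √(-92/31 - 18*82/11) = √(-92/31 - 1476/11) = √(-46768/341) = 4*I*√996743/341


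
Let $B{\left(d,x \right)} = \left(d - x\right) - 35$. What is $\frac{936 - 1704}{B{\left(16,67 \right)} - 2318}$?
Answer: $\frac{192}{601} \approx 0.31947$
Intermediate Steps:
$B{\left(d,x \right)} = -35 + d - x$
$\frac{936 - 1704}{B{\left(16,67 \right)} - 2318} = \frac{936 - 1704}{\left(-35 + 16 - 67\right) - 2318} = - \frac{768}{\left(-35 + 16 - 67\right) - 2318} = - \frac{768}{-86 - 2318} = - \frac{768}{-2404} = \left(-768\right) \left(- \frac{1}{2404}\right) = \frac{192}{601}$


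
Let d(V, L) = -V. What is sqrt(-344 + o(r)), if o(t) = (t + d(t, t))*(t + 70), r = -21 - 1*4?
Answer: 2*I*sqrt(86) ≈ 18.547*I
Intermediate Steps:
r = -25 (r = -21 - 4 = -25)
o(t) = 0 (o(t) = (t - t)*(t + 70) = 0*(70 + t) = 0)
sqrt(-344 + o(r)) = sqrt(-344 + 0) = sqrt(-344) = 2*I*sqrt(86)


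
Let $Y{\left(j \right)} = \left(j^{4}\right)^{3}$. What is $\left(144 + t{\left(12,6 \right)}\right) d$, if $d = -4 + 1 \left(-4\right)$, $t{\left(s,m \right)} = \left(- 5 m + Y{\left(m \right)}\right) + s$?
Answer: $-17414259696$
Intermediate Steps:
$Y{\left(j \right)} = j^{12}$
$t{\left(s,m \right)} = s + m^{12} - 5 m$ ($t{\left(s,m \right)} = \left(- 5 m + m^{12}\right) + s = \left(m^{12} - 5 m\right) + s = s + m^{12} - 5 m$)
$d = -8$ ($d = -4 - 4 = -8$)
$\left(144 + t{\left(12,6 \right)}\right) d = \left(144 + \left(12 + 6^{12} - 30\right)\right) \left(-8\right) = \left(144 + \left(12 + 2176782336 - 30\right)\right) \left(-8\right) = \left(144 + 2176782318\right) \left(-8\right) = 2176782462 \left(-8\right) = -17414259696$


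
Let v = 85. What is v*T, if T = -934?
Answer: -79390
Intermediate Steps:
v*T = 85*(-934) = -79390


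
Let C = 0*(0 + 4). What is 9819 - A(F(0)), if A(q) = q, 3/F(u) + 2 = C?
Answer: 19641/2 ≈ 9820.5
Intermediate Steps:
C = 0 (C = 0*4 = 0)
F(u) = -3/2 (F(u) = 3/(-2 + 0) = 3/(-2) = 3*(-1/2) = -3/2)
9819 - A(F(0)) = 9819 - 1*(-3/2) = 9819 + 3/2 = 19641/2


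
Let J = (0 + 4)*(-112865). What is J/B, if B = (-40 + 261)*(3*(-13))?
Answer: 451460/8619 ≈ 52.380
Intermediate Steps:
J = -451460 (J = 4*(-112865) = -451460)
B = -8619 (B = 221*(-39) = -8619)
J/B = -451460/(-8619) = -451460*(-1/8619) = 451460/8619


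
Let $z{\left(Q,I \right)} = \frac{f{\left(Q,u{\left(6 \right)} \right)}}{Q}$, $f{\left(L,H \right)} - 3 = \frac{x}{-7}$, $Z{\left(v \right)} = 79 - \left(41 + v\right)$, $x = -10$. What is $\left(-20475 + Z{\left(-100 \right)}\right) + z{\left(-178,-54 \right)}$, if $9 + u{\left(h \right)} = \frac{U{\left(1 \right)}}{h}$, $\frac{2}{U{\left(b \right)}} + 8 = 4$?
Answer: $- \frac{25339933}{1246} \approx -20337.0$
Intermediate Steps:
$U{\left(b \right)} = - \frac{1}{2}$ ($U{\left(b \right)} = \frac{2}{-8 + 4} = \frac{2}{-4} = 2 \left(- \frac{1}{4}\right) = - \frac{1}{2}$)
$u{\left(h \right)} = -9 - \frac{1}{2 h}$
$Z{\left(v \right)} = 38 - v$
$f{\left(L,H \right)} = \frac{31}{7}$ ($f{\left(L,H \right)} = 3 - \frac{10}{-7} = 3 - - \frac{10}{7} = 3 + \frac{10}{7} = \frac{31}{7}$)
$z{\left(Q,I \right)} = \frac{31}{7 Q}$
$\left(-20475 + Z{\left(-100 \right)}\right) + z{\left(-178,-54 \right)} = \left(-20475 + \left(38 - -100\right)\right) + \frac{31}{7 \left(-178\right)} = \left(-20475 + \left(38 + 100\right)\right) + \frac{31}{7} \left(- \frac{1}{178}\right) = \left(-20475 + 138\right) - \frac{31}{1246} = -20337 - \frac{31}{1246} = - \frac{25339933}{1246}$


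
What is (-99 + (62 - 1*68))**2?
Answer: 11025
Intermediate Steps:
(-99 + (62 - 1*68))**2 = (-99 + (62 - 68))**2 = (-99 - 6)**2 = (-105)**2 = 11025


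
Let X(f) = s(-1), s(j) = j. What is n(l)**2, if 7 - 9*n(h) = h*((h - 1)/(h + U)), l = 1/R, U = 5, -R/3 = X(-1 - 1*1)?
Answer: 28561/46656 ≈ 0.61216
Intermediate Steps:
X(f) = -1
R = 3 (R = -3*(-1) = 3)
l = 1/3 ≈ 0.33333
n(h) = 7/9 - h*(-1 + h)/(9*(5 + h)) (n(h) = 7/9 - h*(h - 1)/(h + 5)/9 = 7/9 - h*(-1 + h)/(5 + h)/9 = 7/9 - h*(-1 + h)/(9*(5 + h)))
n(l)**2 = ((35 - (1/3)**2 + 8*(1/3))/(9*(5 + 1/3)))**2 = ((35 - 1*1/9 + 8/3)/(9*(16/3)))**2 = ((1/9)*(3/16)*(35 - 1/9 + 8/3))**2 = ((1/9)*(3/16)*(338/9))**2 = (169/216)**2 = 28561/46656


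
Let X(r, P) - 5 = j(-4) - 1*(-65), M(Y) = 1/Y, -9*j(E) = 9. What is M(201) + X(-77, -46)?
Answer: 13870/201 ≈ 69.005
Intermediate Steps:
j(E) = -1 (j(E) = -1/9*9 = -1)
X(r, P) = 69 (X(r, P) = 5 + (-1 - 1*(-65)) = 5 + (-1 + 65) = 5 + 64 = 69)
M(201) + X(-77, -46) = 1/201 + 69 = 13870/201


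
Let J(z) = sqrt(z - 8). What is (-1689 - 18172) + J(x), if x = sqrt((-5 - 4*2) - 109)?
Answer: -19861 + sqrt(-8 + I*sqrt(122)) ≈ -19859.0 + 3.2892*I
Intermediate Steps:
x = I*sqrt(122) (x = sqrt((-5 - 8) - 109) = sqrt(-13 - 109) = sqrt(-122) = I*sqrt(122) ≈ 11.045*I)
J(z) = sqrt(-8 + z)
(-1689 - 18172) + J(x) = (-1689 - 18172) + sqrt(-8 + I*sqrt(122)) = -19861 + sqrt(-8 + I*sqrt(122))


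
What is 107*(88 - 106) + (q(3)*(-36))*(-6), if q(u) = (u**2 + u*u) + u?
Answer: 2610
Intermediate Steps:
q(u) = u + 2*u**2 (q(u) = (u**2 + u**2) + u = 2*u**2 + u = u + 2*u**2)
107*(88 - 106) + (q(3)*(-36))*(-6) = 107*(88 - 106) + ((3*(1 + 2*3))*(-36))*(-6) = 107*(-18) + ((3*(1 + 6))*(-36))*(-6) = -1926 + ((3*7)*(-36))*(-6) = -1926 + (21*(-36))*(-6) = -1926 - 756*(-6) = -1926 + 4536 = 2610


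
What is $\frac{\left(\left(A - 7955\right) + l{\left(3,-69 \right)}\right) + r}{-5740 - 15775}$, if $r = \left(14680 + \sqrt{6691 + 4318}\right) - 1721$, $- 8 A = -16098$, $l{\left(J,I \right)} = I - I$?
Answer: $- \frac{5613}{17212} - \frac{\sqrt{11009}}{21515} \approx -0.33099$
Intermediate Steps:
$l{\left(J,I \right)} = 0$
$A = \frac{8049}{4}$ ($A = \left(- \frac{1}{8}\right) \left(-16098\right) = \frac{8049}{4} \approx 2012.3$)
$r = 12959 + \sqrt{11009}$ ($r = \left(14680 + \sqrt{11009}\right) - 1721 = 12959 + \sqrt{11009} \approx 13064.0$)
$\frac{\left(\left(A - 7955\right) + l{\left(3,-69 \right)}\right) + r}{-5740 - 15775} = \frac{\left(\left(\frac{8049}{4} - 7955\right) + 0\right) + \left(12959 + \sqrt{11009}\right)}{-5740 - 15775} = \frac{\left(- \frac{23771}{4} + 0\right) + \left(12959 + \sqrt{11009}\right)}{-21515} = \left(- \frac{23771}{4} + \left(12959 + \sqrt{11009}\right)\right) \left(- \frac{1}{21515}\right) = \left(\frac{28065}{4} + \sqrt{11009}\right) \left(- \frac{1}{21515}\right) = - \frac{5613}{17212} - \frac{\sqrt{11009}}{21515}$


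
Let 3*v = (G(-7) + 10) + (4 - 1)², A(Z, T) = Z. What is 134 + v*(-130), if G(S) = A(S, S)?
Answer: -386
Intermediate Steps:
G(S) = S
v = 4 (v = ((-7 + 10) + (4 - 1)²)/3 = (3 + 3²)/3 = (3 + 9)/3 = (⅓)*12 = 4)
134 + v*(-130) = 134 + 4*(-130) = 134 - 520 = -386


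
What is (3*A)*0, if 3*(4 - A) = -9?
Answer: 0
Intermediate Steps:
A = 7 (A = 4 - ⅓*(-9) = 4 + 3 = 7)
(3*A)*0 = (3*7)*0 = 21*0 = 0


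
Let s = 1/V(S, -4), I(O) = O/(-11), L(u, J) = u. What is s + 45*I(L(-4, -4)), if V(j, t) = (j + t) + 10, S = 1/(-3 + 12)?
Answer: 909/55 ≈ 16.527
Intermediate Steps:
I(O) = -O/11 (I(O) = O*(-1/11) = -O/11)
S = 1/9 ≈ 0.11111
V(j, t) = 10 + j + t
s = 9/55 (s = 1/(10 + 1/9 - 4) = 1/(55/9) = 9/55 ≈ 0.16364)
s + 45*I(L(-4, -4)) = 9/55 + 45*(-1/11*(-4)) = 9/55 + 45*(4/11) = 9/55 + 180/11 = 909/55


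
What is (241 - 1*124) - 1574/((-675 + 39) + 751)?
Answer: 11881/115 ≈ 103.31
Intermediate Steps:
(241 - 1*124) - 1574/((-675 + 39) + 751) = (241 - 124) - 1574/(-636 + 751) = 117 - 1574/115 = 11881/115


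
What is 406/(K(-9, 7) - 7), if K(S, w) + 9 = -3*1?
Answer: -406/19 ≈ -21.368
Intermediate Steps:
K(S, w) = -12 (K(S, w) = -9 - 3*1 = -9 - 3 = -12)
406/(K(-9, 7) - 7) = 406/(-12 - 7) = 406/(-19) = -1/19*406 = -406/19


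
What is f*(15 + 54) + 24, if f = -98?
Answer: -6738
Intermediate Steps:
f*(15 + 54) + 24 = -98*(15 + 54) + 24 = -98*69 + 24 = -6762 + 24 = -6738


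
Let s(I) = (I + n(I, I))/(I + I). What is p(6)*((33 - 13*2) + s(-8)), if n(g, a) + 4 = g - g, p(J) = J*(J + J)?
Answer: 558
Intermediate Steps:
p(J) = 2*J**2 (p(J) = J*(2*J) = 2*J**2)
n(g, a) = -4 (n(g, a) = -4 + (g - g) = -4 + 0 = -4)
s(I) = (-4 + I)/(2*I) (s(I) = (I - 4)/(I + I) = (-4 + I)/((2*I)) = (-4 + I)*(1/(2*I)) = (-4 + I)/(2*I))
p(6)*((33 - 13*2) + s(-8)) = (2*6**2)*((33 - 13*2) + (1/2)*(-4 - 8)/(-8)) = (2*36)*((33 - 26) + (1/2)*(-1/8)*(-12)) = 72*(7 + 3/4) = 72*(31/4) = 558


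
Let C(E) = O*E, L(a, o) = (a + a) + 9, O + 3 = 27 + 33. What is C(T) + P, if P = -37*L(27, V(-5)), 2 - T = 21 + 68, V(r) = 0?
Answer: -7290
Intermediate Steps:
O = 57 (O = -3 + (27 + 33) = -3 + 60 = 57)
L(a, o) = 9 + 2*a (L(a, o) = 2*a + 9 = 9 + 2*a)
T = -87 (T = 2 - (21 + 68) = 2 - 1*89 = 2 - 89 = -87)
P = -2331 (P = -37*(9 + 2*27) = -37*(9 + 54) = -37*63 = -2331)
C(E) = 57*E
C(T) + P = 57*(-87) - 2331 = -4959 - 2331 = -7290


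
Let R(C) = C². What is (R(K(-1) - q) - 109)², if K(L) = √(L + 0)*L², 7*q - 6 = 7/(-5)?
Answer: 18012684741/1500625 + 12348332*I/42875 ≈ 12003.0 + 288.01*I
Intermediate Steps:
q = 23/35 (q = 6/7 + (7/(-5))/7 = 6/7 + (7*(-⅕))/7 = 6/7 + (⅐)*(-7/5) = 6/7 - ⅕ = 23/35 ≈ 0.65714)
K(L) = L^(5/2) (K(L) = √L*L² = L^(5/2))
(R(K(-1) - q) - 109)² = (((-1)^(5/2) - 1*23/35)² - 109)² = ((I - 23/35)² - 109)² = ((-23/35 + I)² - 109)² = (-109 + (-23/35 + I)²)²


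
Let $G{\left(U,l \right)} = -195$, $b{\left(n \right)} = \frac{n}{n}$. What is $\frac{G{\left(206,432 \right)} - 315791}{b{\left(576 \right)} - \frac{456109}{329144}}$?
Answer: $\frac{104004895984}{126965} \approx 8.1916 \cdot 10^{5}$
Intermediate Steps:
$b{\left(n \right)} = 1$
$\frac{G{\left(206,432 \right)} - 315791}{b{\left(576 \right)} - \frac{456109}{329144}} = \frac{-195 - 315791}{1 - \frac{456109}{329144}} = - \frac{315986}{1 - \frac{456109}{329144}} = - \frac{315986}{- \frac{126965}{329144}} = \left(-315986\right) \left(- \frac{329144}{126965}\right) = \frac{104004895984}{126965}$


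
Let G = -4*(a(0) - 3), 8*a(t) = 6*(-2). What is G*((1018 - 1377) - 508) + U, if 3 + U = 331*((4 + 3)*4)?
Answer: -6341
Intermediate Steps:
a(t) = -3/2 (a(t) = (6*(-2))/8 = (⅛)*(-12) = -3/2)
U = 9265 (U = -3 + 331*((4 + 3)*4) = -3 + 331*(7*4) = -3 + 331*28 = -3 + 9268 = 9265)
G = 18 (G = -4*(-3/2 - 3) = -4*(-9/2) = 18)
G*((1018 - 1377) - 508) + U = 18*((1018 - 1377) - 508) + 9265 = 18*(-359 - 508) + 9265 = 18*(-867) + 9265 = -15606 + 9265 = -6341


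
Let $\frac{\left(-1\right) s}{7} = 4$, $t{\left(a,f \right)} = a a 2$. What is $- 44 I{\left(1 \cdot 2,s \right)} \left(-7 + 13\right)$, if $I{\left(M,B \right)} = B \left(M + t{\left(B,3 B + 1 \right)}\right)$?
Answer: $11605440$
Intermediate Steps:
$t{\left(a,f \right)} = 2 a^{2}$ ($t{\left(a,f \right)} = a^{2} \cdot 2 = 2 a^{2}$)
$s = -28$ ($s = \left(-7\right) 4 = -28$)
$I{\left(M,B \right)} = B \left(M + 2 B^{2}\right)$
$- 44 I{\left(1 \cdot 2,s \right)} \left(-7 + 13\right) = - 44 \left(- 28 \left(1 \cdot 2 + 2 \left(-28\right)^{2}\right)\right) \left(-7 + 13\right) = - 44 \left(- 28 \left(2 + 2 \cdot 784\right)\right) 6 = - 44 \left(- 28 \left(2 + 1568\right)\right) 6 = - 44 \left(\left(-28\right) 1570\right) 6 = \left(-44\right) \left(-43960\right) 6 = 1934240 \cdot 6 = 11605440$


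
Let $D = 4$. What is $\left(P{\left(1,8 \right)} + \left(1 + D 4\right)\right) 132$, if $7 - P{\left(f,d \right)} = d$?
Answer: $2112$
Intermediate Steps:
$P{\left(f,d \right)} = 7 - d$
$\left(P{\left(1,8 \right)} + \left(1 + D 4\right)\right) 132 = \left(\left(7 - 8\right) + \left(1 + 4 \cdot 4\right)\right) 132 = \left(\left(7 - 8\right) + \left(1 + 16\right)\right) 132 = \left(-1 + 17\right) 132 = 16 \cdot 132 = 2112$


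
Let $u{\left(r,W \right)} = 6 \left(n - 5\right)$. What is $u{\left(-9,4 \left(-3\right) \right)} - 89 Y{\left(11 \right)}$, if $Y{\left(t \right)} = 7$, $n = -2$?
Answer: $-665$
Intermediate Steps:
$u{\left(r,W \right)} = -42$ ($u{\left(r,W \right)} = 6 \left(-2 - 5\right) = 6 \left(-7\right) = -42$)
$u{\left(-9,4 \left(-3\right) \right)} - 89 Y{\left(11 \right)} = -42 - 623 = -665$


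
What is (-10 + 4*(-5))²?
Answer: 900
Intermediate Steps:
(-10 + 4*(-5))² = (-10 - 20)² = (-30)² = 900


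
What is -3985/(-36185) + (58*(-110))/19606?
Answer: -15273039/70944311 ≈ -0.21528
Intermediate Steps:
-3985/(-36185) + (58*(-110))/19606 = -3985*(-1/36185) - 6380*1/19606 = 797/7237 - 3190/9803 = -15273039/70944311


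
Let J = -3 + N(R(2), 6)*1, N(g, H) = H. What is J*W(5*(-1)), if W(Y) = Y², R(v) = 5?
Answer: 75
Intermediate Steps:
J = 3 (J = -3 + 6*1 = -3 + 6 = 3)
J*W(5*(-1)) = 3*(5*(-1))² = 3*(-5)² = 3*25 = 75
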